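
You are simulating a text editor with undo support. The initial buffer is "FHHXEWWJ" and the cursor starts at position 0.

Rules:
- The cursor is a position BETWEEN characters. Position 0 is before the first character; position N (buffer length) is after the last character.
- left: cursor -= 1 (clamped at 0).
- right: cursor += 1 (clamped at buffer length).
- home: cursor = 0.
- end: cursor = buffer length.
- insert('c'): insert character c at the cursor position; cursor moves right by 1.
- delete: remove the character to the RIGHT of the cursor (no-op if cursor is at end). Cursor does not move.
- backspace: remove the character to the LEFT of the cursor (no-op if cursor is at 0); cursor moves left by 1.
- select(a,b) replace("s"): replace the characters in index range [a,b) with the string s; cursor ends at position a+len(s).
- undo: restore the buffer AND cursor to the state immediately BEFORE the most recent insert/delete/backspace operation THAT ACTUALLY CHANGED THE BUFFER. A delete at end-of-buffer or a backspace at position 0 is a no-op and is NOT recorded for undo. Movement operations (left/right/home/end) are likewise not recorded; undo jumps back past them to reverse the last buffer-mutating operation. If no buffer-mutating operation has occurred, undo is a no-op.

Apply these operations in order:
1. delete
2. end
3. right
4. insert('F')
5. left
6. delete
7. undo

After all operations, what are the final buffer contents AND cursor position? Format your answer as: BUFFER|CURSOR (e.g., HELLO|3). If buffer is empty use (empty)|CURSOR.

Answer: HHXEWWJF|7

Derivation:
After op 1 (delete): buf='HHXEWWJ' cursor=0
After op 2 (end): buf='HHXEWWJ' cursor=7
After op 3 (right): buf='HHXEWWJ' cursor=7
After op 4 (insert('F')): buf='HHXEWWJF' cursor=8
After op 5 (left): buf='HHXEWWJF' cursor=7
After op 6 (delete): buf='HHXEWWJ' cursor=7
After op 7 (undo): buf='HHXEWWJF' cursor=7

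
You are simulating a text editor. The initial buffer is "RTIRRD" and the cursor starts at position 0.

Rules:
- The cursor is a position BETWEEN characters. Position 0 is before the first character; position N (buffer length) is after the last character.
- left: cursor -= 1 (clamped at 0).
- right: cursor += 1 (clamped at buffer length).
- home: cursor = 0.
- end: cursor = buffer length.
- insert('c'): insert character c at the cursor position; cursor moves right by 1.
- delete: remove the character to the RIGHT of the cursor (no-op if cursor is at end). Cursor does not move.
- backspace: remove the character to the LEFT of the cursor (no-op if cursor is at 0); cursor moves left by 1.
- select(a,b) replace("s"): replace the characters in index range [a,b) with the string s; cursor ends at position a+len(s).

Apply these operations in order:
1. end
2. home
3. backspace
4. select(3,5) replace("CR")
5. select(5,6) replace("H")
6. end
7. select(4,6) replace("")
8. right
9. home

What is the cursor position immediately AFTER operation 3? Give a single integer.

After op 1 (end): buf='RTIRRD' cursor=6
After op 2 (home): buf='RTIRRD' cursor=0
After op 3 (backspace): buf='RTIRRD' cursor=0

Answer: 0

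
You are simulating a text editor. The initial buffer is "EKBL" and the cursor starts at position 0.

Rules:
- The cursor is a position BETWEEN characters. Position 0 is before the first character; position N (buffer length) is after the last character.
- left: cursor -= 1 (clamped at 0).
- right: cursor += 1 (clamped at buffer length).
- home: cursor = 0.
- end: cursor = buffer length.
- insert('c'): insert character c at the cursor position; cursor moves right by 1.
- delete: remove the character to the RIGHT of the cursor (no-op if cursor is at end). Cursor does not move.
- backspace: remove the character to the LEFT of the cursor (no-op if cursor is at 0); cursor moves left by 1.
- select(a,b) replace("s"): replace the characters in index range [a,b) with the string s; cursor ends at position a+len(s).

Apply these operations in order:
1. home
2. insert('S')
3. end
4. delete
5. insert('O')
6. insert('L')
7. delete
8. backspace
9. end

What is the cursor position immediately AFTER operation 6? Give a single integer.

After op 1 (home): buf='EKBL' cursor=0
After op 2 (insert('S')): buf='SEKBL' cursor=1
After op 3 (end): buf='SEKBL' cursor=5
After op 4 (delete): buf='SEKBL' cursor=5
After op 5 (insert('O')): buf='SEKBLO' cursor=6
After op 6 (insert('L')): buf='SEKBLOL' cursor=7

Answer: 7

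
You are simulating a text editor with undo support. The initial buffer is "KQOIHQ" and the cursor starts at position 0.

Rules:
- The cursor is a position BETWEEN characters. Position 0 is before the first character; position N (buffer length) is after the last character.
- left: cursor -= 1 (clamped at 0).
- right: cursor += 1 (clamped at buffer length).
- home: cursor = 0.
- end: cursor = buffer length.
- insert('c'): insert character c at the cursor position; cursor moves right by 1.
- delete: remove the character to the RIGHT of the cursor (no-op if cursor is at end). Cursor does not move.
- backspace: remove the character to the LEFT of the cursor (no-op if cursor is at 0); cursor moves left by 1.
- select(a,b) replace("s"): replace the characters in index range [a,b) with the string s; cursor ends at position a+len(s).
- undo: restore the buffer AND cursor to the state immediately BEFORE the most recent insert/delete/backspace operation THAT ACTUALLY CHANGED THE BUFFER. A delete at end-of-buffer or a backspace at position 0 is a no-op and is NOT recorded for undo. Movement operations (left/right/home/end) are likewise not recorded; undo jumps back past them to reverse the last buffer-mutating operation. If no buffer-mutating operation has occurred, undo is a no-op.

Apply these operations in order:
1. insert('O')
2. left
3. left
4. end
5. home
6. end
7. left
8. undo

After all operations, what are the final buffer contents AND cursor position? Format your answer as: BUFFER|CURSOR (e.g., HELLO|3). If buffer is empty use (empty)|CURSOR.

Answer: KQOIHQ|0

Derivation:
After op 1 (insert('O')): buf='OKQOIHQ' cursor=1
After op 2 (left): buf='OKQOIHQ' cursor=0
After op 3 (left): buf='OKQOIHQ' cursor=0
After op 4 (end): buf='OKQOIHQ' cursor=7
After op 5 (home): buf='OKQOIHQ' cursor=0
After op 6 (end): buf='OKQOIHQ' cursor=7
After op 7 (left): buf='OKQOIHQ' cursor=6
After op 8 (undo): buf='KQOIHQ' cursor=0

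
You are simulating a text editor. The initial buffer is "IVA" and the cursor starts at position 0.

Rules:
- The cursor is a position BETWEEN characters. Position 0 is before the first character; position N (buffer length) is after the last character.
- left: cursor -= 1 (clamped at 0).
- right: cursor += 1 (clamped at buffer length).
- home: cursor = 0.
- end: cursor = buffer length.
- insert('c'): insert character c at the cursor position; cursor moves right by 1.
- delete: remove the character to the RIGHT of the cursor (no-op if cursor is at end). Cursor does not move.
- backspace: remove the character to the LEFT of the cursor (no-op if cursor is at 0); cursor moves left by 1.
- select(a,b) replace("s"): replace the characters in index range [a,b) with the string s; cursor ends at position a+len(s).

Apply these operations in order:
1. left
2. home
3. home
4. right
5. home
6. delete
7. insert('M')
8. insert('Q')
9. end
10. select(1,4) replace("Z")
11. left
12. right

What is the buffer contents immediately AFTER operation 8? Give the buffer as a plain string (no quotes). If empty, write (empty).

Answer: MQVA

Derivation:
After op 1 (left): buf='IVA' cursor=0
After op 2 (home): buf='IVA' cursor=0
After op 3 (home): buf='IVA' cursor=0
After op 4 (right): buf='IVA' cursor=1
After op 5 (home): buf='IVA' cursor=0
After op 6 (delete): buf='VA' cursor=0
After op 7 (insert('M')): buf='MVA' cursor=1
After op 8 (insert('Q')): buf='MQVA' cursor=2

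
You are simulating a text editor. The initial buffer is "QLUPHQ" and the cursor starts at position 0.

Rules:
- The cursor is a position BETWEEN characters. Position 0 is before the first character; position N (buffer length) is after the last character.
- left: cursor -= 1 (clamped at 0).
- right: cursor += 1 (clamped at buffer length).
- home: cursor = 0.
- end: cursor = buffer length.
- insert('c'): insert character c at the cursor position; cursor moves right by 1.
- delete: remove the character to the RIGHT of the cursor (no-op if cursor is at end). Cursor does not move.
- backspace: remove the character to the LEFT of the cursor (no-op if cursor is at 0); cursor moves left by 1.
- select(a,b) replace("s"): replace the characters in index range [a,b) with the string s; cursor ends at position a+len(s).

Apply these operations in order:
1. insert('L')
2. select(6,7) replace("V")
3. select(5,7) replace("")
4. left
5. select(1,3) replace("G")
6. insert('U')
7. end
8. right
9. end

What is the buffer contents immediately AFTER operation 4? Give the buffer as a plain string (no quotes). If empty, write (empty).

Answer: LQLUP

Derivation:
After op 1 (insert('L')): buf='LQLUPHQ' cursor=1
After op 2 (select(6,7) replace("V")): buf='LQLUPHV' cursor=7
After op 3 (select(5,7) replace("")): buf='LQLUP' cursor=5
After op 4 (left): buf='LQLUP' cursor=4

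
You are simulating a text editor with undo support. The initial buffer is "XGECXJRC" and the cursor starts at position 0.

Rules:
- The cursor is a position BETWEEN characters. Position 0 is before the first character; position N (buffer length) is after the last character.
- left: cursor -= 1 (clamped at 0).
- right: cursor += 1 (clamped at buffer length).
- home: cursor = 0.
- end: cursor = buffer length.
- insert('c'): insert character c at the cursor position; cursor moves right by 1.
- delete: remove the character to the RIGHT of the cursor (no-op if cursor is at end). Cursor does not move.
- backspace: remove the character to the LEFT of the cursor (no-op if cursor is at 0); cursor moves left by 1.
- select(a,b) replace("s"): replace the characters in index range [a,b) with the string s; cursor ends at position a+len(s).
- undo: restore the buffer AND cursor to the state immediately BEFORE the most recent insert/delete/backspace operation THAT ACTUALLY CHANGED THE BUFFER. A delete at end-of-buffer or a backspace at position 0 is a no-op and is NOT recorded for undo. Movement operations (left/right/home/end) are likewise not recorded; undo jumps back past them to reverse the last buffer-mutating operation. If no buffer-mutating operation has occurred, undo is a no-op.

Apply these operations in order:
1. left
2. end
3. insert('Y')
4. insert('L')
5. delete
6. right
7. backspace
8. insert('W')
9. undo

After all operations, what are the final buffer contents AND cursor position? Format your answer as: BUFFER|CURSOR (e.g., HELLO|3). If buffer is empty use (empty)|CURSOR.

Answer: XGECXJRCY|9

Derivation:
After op 1 (left): buf='XGECXJRC' cursor=0
After op 2 (end): buf='XGECXJRC' cursor=8
After op 3 (insert('Y')): buf='XGECXJRCY' cursor=9
After op 4 (insert('L')): buf='XGECXJRCYL' cursor=10
After op 5 (delete): buf='XGECXJRCYL' cursor=10
After op 6 (right): buf='XGECXJRCYL' cursor=10
After op 7 (backspace): buf='XGECXJRCY' cursor=9
After op 8 (insert('W')): buf='XGECXJRCYW' cursor=10
After op 9 (undo): buf='XGECXJRCY' cursor=9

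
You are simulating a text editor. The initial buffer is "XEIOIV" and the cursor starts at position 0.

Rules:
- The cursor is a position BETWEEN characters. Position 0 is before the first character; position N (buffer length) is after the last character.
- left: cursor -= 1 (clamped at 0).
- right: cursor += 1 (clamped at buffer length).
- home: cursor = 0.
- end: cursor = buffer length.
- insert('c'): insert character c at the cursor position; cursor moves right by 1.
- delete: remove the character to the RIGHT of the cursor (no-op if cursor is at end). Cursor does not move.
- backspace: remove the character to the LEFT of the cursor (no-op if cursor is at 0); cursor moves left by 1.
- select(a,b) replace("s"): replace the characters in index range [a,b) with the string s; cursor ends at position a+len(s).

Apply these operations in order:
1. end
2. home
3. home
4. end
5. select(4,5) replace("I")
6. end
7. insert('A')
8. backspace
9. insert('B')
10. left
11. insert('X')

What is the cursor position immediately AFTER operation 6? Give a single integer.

Answer: 6

Derivation:
After op 1 (end): buf='XEIOIV' cursor=6
After op 2 (home): buf='XEIOIV' cursor=0
After op 3 (home): buf='XEIOIV' cursor=0
After op 4 (end): buf='XEIOIV' cursor=6
After op 5 (select(4,5) replace("I")): buf='XEIOIV' cursor=5
After op 6 (end): buf='XEIOIV' cursor=6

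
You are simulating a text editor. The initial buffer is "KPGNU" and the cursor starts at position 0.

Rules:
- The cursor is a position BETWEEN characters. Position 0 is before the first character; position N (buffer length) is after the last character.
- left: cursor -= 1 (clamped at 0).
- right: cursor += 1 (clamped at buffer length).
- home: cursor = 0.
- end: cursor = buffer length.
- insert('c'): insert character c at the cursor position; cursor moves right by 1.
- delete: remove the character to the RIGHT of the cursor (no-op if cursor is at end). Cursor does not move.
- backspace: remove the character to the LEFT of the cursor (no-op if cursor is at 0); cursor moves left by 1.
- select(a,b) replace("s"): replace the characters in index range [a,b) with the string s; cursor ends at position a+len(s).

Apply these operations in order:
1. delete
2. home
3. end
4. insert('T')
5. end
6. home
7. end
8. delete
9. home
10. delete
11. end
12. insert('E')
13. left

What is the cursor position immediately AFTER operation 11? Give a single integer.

Answer: 4

Derivation:
After op 1 (delete): buf='PGNU' cursor=0
After op 2 (home): buf='PGNU' cursor=0
After op 3 (end): buf='PGNU' cursor=4
After op 4 (insert('T')): buf='PGNUT' cursor=5
After op 5 (end): buf='PGNUT' cursor=5
After op 6 (home): buf='PGNUT' cursor=0
After op 7 (end): buf='PGNUT' cursor=5
After op 8 (delete): buf='PGNUT' cursor=5
After op 9 (home): buf='PGNUT' cursor=0
After op 10 (delete): buf='GNUT' cursor=0
After op 11 (end): buf='GNUT' cursor=4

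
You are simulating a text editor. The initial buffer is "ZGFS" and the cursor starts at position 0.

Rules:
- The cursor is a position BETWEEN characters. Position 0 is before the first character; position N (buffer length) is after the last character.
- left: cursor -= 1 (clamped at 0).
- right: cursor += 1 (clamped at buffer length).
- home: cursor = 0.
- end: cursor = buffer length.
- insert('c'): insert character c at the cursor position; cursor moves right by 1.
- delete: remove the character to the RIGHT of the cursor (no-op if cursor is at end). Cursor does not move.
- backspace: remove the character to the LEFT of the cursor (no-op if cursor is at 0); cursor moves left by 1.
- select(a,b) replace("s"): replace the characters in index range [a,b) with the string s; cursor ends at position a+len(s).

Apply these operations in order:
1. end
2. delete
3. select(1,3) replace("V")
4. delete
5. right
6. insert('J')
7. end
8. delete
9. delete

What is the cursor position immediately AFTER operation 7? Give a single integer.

After op 1 (end): buf='ZGFS' cursor=4
After op 2 (delete): buf='ZGFS' cursor=4
After op 3 (select(1,3) replace("V")): buf='ZVS' cursor=2
After op 4 (delete): buf='ZV' cursor=2
After op 5 (right): buf='ZV' cursor=2
After op 6 (insert('J')): buf='ZVJ' cursor=3
After op 7 (end): buf='ZVJ' cursor=3

Answer: 3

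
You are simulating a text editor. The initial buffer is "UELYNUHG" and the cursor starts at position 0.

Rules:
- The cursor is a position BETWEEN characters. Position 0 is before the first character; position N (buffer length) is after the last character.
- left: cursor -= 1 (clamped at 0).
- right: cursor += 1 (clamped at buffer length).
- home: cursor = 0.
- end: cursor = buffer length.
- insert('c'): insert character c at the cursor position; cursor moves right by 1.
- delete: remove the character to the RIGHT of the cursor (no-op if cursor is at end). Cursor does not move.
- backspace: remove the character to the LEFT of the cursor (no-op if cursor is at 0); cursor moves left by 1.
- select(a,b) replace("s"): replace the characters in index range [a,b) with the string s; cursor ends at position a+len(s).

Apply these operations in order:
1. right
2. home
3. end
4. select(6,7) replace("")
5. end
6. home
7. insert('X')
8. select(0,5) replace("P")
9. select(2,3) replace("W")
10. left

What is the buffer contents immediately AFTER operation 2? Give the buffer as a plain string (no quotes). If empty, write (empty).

After op 1 (right): buf='UELYNUHG' cursor=1
After op 2 (home): buf='UELYNUHG' cursor=0

Answer: UELYNUHG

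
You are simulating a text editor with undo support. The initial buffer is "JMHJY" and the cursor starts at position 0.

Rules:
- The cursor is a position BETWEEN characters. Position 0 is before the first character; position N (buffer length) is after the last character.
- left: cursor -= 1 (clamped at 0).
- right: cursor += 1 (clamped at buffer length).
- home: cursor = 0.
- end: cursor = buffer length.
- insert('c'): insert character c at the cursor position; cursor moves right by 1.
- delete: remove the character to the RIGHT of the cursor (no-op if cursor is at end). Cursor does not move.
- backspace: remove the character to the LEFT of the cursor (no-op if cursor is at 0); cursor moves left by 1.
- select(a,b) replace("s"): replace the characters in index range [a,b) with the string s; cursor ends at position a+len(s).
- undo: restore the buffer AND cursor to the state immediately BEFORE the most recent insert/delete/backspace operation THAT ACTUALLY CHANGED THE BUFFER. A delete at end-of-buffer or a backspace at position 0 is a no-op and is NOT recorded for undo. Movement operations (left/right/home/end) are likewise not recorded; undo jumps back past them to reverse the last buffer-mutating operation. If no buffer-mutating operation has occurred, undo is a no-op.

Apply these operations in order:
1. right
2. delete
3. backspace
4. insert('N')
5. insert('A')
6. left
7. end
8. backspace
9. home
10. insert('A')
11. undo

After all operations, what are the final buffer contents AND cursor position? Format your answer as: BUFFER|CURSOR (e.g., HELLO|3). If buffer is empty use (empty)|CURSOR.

Answer: NAHJ|0

Derivation:
After op 1 (right): buf='JMHJY' cursor=1
After op 2 (delete): buf='JHJY' cursor=1
After op 3 (backspace): buf='HJY' cursor=0
After op 4 (insert('N')): buf='NHJY' cursor=1
After op 5 (insert('A')): buf='NAHJY' cursor=2
After op 6 (left): buf='NAHJY' cursor=1
After op 7 (end): buf='NAHJY' cursor=5
After op 8 (backspace): buf='NAHJ' cursor=4
After op 9 (home): buf='NAHJ' cursor=0
After op 10 (insert('A')): buf='ANAHJ' cursor=1
After op 11 (undo): buf='NAHJ' cursor=0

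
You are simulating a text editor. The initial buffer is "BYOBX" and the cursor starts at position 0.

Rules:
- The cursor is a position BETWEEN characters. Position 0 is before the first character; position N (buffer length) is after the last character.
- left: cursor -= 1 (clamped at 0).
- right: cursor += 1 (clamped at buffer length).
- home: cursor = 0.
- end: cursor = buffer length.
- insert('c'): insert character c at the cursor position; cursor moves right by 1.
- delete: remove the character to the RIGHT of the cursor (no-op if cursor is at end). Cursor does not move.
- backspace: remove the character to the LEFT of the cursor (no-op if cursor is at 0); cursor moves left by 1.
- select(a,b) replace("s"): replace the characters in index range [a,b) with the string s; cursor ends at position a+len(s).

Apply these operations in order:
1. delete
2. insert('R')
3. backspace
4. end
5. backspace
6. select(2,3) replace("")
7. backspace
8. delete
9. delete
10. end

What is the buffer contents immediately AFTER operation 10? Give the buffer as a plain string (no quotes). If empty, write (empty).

Answer: Y

Derivation:
After op 1 (delete): buf='YOBX' cursor=0
After op 2 (insert('R')): buf='RYOBX' cursor=1
After op 3 (backspace): buf='YOBX' cursor=0
After op 4 (end): buf='YOBX' cursor=4
After op 5 (backspace): buf='YOB' cursor=3
After op 6 (select(2,3) replace("")): buf='YO' cursor=2
After op 7 (backspace): buf='Y' cursor=1
After op 8 (delete): buf='Y' cursor=1
After op 9 (delete): buf='Y' cursor=1
After op 10 (end): buf='Y' cursor=1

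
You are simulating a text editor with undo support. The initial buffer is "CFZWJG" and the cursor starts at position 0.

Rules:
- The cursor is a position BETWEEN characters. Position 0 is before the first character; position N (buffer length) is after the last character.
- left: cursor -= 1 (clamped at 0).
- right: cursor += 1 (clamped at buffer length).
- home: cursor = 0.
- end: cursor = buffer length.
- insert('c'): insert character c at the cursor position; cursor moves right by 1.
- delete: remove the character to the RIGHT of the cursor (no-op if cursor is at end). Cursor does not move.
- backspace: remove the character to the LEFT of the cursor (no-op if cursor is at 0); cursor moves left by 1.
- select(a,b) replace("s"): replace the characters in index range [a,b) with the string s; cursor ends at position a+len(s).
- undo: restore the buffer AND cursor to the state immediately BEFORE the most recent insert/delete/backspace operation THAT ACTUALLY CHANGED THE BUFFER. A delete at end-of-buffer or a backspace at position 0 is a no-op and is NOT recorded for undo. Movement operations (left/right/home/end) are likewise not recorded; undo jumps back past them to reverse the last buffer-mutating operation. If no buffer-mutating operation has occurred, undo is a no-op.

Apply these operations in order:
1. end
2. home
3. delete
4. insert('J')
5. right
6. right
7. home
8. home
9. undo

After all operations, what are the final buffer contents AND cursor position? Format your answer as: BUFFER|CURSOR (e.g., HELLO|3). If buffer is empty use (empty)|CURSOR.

After op 1 (end): buf='CFZWJG' cursor=6
After op 2 (home): buf='CFZWJG' cursor=0
After op 3 (delete): buf='FZWJG' cursor=0
After op 4 (insert('J')): buf='JFZWJG' cursor=1
After op 5 (right): buf='JFZWJG' cursor=2
After op 6 (right): buf='JFZWJG' cursor=3
After op 7 (home): buf='JFZWJG' cursor=0
After op 8 (home): buf='JFZWJG' cursor=0
After op 9 (undo): buf='FZWJG' cursor=0

Answer: FZWJG|0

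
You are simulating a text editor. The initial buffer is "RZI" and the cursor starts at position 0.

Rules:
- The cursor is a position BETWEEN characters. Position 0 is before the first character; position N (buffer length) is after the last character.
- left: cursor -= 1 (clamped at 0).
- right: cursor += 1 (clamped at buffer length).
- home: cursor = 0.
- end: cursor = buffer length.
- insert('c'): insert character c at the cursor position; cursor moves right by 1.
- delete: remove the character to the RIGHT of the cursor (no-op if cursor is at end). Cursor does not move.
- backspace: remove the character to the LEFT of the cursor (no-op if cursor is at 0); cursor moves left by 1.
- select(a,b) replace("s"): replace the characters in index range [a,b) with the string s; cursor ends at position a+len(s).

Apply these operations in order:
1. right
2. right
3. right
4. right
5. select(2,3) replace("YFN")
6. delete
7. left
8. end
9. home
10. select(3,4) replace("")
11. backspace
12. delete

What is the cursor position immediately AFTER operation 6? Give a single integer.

Answer: 5

Derivation:
After op 1 (right): buf='RZI' cursor=1
After op 2 (right): buf='RZI' cursor=2
After op 3 (right): buf='RZI' cursor=3
After op 4 (right): buf='RZI' cursor=3
After op 5 (select(2,3) replace("YFN")): buf='RZYFN' cursor=5
After op 6 (delete): buf='RZYFN' cursor=5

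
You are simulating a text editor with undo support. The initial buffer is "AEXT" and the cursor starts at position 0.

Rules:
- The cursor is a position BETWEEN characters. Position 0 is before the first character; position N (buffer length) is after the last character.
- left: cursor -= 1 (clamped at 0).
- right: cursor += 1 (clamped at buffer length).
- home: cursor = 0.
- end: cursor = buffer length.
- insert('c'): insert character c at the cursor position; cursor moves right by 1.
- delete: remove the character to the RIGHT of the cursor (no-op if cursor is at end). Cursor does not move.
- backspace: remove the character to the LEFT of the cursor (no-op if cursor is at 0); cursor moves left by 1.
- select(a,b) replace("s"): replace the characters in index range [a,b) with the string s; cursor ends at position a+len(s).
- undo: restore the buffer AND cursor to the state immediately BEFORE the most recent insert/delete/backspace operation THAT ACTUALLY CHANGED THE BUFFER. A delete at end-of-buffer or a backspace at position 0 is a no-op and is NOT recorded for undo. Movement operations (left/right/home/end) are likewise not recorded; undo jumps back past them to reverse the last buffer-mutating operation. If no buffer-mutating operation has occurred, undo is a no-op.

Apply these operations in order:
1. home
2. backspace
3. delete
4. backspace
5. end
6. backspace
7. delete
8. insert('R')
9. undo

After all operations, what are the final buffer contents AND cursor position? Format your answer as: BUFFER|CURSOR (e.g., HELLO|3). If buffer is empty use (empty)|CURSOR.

After op 1 (home): buf='AEXT' cursor=0
After op 2 (backspace): buf='AEXT' cursor=0
After op 3 (delete): buf='EXT' cursor=0
After op 4 (backspace): buf='EXT' cursor=0
After op 5 (end): buf='EXT' cursor=3
After op 6 (backspace): buf='EX' cursor=2
After op 7 (delete): buf='EX' cursor=2
After op 8 (insert('R')): buf='EXR' cursor=3
After op 9 (undo): buf='EX' cursor=2

Answer: EX|2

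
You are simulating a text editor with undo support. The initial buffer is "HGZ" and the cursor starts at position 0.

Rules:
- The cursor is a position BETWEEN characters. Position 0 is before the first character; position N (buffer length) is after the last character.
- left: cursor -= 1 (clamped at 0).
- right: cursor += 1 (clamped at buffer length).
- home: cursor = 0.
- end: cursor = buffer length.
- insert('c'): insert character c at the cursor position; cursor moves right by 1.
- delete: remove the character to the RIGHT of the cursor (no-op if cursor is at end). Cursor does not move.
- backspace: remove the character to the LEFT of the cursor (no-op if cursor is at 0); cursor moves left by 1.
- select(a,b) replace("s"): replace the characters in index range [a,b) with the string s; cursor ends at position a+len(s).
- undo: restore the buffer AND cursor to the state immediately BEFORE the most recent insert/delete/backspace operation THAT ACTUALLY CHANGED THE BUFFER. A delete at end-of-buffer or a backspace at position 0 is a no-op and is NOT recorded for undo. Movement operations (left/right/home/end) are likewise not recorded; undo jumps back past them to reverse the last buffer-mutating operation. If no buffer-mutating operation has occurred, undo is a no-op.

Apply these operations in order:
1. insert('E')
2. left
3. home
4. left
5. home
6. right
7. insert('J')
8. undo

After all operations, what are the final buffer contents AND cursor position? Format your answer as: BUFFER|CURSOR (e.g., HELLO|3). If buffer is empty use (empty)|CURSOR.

Answer: EHGZ|1

Derivation:
After op 1 (insert('E')): buf='EHGZ' cursor=1
After op 2 (left): buf='EHGZ' cursor=0
After op 3 (home): buf='EHGZ' cursor=0
After op 4 (left): buf='EHGZ' cursor=0
After op 5 (home): buf='EHGZ' cursor=0
After op 6 (right): buf='EHGZ' cursor=1
After op 7 (insert('J')): buf='EJHGZ' cursor=2
After op 8 (undo): buf='EHGZ' cursor=1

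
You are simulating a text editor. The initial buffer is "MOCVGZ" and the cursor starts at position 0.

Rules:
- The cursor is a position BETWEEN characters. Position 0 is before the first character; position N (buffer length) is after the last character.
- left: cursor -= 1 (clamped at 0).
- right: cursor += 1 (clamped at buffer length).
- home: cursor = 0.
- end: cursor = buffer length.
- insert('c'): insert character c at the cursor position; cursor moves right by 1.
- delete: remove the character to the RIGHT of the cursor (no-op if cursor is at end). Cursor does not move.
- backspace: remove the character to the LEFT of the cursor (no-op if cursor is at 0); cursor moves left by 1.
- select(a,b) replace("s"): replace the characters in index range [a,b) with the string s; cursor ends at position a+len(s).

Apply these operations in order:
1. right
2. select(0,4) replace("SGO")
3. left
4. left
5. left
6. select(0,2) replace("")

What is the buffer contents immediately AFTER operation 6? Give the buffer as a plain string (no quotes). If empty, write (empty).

After op 1 (right): buf='MOCVGZ' cursor=1
After op 2 (select(0,4) replace("SGO")): buf='SGOGZ' cursor=3
After op 3 (left): buf='SGOGZ' cursor=2
After op 4 (left): buf='SGOGZ' cursor=1
After op 5 (left): buf='SGOGZ' cursor=0
After op 6 (select(0,2) replace("")): buf='OGZ' cursor=0

Answer: OGZ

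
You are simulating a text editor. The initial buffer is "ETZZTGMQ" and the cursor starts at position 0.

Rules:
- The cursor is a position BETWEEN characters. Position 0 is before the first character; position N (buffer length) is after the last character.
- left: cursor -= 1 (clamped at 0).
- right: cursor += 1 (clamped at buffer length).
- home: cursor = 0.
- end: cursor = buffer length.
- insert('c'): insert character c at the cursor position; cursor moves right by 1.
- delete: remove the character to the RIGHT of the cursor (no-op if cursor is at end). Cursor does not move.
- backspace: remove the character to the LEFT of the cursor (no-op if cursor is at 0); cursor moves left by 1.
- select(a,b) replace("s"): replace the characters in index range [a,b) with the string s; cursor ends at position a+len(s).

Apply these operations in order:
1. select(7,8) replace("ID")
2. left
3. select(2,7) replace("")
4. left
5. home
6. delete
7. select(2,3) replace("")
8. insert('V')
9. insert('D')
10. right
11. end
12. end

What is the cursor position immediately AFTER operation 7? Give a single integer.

After op 1 (select(7,8) replace("ID")): buf='ETZZTGMID' cursor=9
After op 2 (left): buf='ETZZTGMID' cursor=8
After op 3 (select(2,7) replace("")): buf='ETID' cursor=2
After op 4 (left): buf='ETID' cursor=1
After op 5 (home): buf='ETID' cursor=0
After op 6 (delete): buf='TID' cursor=0
After op 7 (select(2,3) replace("")): buf='TI' cursor=2

Answer: 2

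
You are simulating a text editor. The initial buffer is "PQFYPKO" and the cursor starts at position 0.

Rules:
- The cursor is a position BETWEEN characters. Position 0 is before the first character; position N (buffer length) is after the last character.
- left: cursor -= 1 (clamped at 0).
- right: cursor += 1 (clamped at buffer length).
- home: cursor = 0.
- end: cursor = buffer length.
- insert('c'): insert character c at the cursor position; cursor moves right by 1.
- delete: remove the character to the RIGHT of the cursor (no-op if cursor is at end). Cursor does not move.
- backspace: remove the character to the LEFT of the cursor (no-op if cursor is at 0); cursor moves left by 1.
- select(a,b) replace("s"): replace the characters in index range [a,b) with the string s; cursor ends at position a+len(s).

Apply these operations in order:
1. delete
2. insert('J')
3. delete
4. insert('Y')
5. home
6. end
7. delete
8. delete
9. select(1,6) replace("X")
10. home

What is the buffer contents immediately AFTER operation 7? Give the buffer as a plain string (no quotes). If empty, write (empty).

Answer: JYFYPKO

Derivation:
After op 1 (delete): buf='QFYPKO' cursor=0
After op 2 (insert('J')): buf='JQFYPKO' cursor=1
After op 3 (delete): buf='JFYPKO' cursor=1
After op 4 (insert('Y')): buf='JYFYPKO' cursor=2
After op 5 (home): buf='JYFYPKO' cursor=0
After op 6 (end): buf='JYFYPKO' cursor=7
After op 7 (delete): buf='JYFYPKO' cursor=7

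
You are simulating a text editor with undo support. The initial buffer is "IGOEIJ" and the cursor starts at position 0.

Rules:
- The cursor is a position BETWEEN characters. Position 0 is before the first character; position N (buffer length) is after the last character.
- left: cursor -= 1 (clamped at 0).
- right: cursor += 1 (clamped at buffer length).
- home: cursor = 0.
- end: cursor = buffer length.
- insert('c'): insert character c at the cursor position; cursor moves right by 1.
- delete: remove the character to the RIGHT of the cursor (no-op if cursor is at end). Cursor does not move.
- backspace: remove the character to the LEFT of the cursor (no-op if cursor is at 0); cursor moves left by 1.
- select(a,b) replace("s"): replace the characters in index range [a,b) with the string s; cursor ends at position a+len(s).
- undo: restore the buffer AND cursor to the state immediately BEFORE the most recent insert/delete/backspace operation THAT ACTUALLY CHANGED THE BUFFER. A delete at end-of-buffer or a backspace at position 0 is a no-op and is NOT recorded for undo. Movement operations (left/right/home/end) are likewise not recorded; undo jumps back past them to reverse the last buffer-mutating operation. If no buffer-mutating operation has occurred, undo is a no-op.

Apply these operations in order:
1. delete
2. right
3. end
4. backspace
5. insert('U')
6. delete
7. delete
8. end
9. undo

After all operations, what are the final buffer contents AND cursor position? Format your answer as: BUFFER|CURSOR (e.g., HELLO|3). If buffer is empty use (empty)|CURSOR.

Answer: GOEI|4

Derivation:
After op 1 (delete): buf='GOEIJ' cursor=0
After op 2 (right): buf='GOEIJ' cursor=1
After op 3 (end): buf='GOEIJ' cursor=5
After op 4 (backspace): buf='GOEI' cursor=4
After op 5 (insert('U')): buf='GOEIU' cursor=5
After op 6 (delete): buf='GOEIU' cursor=5
After op 7 (delete): buf='GOEIU' cursor=5
After op 8 (end): buf='GOEIU' cursor=5
After op 9 (undo): buf='GOEI' cursor=4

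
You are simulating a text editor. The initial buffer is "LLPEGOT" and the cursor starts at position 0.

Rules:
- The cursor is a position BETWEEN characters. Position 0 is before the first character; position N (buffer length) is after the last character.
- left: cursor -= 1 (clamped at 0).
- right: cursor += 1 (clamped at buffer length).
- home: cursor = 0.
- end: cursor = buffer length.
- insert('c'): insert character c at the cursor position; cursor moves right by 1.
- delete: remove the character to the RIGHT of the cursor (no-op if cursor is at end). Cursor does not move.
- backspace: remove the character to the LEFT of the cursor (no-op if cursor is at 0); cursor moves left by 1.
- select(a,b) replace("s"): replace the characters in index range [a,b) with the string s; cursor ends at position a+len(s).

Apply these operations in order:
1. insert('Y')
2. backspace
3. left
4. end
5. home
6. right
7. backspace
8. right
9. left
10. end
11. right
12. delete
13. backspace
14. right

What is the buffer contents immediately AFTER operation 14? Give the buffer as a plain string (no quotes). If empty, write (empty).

After op 1 (insert('Y')): buf='YLLPEGOT' cursor=1
After op 2 (backspace): buf='LLPEGOT' cursor=0
After op 3 (left): buf='LLPEGOT' cursor=0
After op 4 (end): buf='LLPEGOT' cursor=7
After op 5 (home): buf='LLPEGOT' cursor=0
After op 6 (right): buf='LLPEGOT' cursor=1
After op 7 (backspace): buf='LPEGOT' cursor=0
After op 8 (right): buf='LPEGOT' cursor=1
After op 9 (left): buf='LPEGOT' cursor=0
After op 10 (end): buf='LPEGOT' cursor=6
After op 11 (right): buf='LPEGOT' cursor=6
After op 12 (delete): buf='LPEGOT' cursor=6
After op 13 (backspace): buf='LPEGO' cursor=5
After op 14 (right): buf='LPEGO' cursor=5

Answer: LPEGO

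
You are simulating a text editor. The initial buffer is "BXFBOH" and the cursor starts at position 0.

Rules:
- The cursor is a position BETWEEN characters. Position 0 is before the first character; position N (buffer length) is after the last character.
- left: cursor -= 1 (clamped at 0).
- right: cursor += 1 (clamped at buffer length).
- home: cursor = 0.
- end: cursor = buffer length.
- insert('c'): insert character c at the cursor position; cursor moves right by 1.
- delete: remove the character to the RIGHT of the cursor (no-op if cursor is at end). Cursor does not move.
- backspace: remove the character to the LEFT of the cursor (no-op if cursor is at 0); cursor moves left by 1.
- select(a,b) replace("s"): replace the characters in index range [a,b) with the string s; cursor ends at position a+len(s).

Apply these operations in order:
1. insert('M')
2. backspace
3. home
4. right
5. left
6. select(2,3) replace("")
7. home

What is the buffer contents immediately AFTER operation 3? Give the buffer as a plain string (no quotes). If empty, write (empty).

After op 1 (insert('M')): buf='MBXFBOH' cursor=1
After op 2 (backspace): buf='BXFBOH' cursor=0
After op 3 (home): buf='BXFBOH' cursor=0

Answer: BXFBOH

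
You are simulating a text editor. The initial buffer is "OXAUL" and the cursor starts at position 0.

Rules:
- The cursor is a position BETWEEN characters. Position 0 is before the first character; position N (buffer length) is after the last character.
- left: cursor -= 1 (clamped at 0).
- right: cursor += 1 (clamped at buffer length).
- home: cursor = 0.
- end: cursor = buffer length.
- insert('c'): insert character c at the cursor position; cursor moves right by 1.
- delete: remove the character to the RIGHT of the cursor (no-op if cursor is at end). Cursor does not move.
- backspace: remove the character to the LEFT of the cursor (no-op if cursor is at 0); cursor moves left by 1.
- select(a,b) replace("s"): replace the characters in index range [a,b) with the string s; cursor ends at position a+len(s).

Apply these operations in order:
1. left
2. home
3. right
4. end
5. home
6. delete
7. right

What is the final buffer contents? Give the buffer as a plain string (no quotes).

After op 1 (left): buf='OXAUL' cursor=0
After op 2 (home): buf='OXAUL' cursor=0
After op 3 (right): buf='OXAUL' cursor=1
After op 4 (end): buf='OXAUL' cursor=5
After op 5 (home): buf='OXAUL' cursor=0
After op 6 (delete): buf='XAUL' cursor=0
After op 7 (right): buf='XAUL' cursor=1

Answer: XAUL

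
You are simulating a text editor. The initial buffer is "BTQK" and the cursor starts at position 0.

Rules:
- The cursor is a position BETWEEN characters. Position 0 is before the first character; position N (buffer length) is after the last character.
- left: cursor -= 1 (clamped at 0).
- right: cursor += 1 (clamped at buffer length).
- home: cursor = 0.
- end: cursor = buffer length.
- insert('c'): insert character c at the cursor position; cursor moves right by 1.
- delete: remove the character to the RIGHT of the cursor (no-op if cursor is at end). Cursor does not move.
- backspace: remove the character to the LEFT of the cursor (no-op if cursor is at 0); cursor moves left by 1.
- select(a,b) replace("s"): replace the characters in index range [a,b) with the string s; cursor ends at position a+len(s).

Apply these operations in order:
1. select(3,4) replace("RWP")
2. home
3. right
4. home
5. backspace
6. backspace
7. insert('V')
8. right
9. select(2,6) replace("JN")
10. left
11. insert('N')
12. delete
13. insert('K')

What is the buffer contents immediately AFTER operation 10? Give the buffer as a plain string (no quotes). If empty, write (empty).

After op 1 (select(3,4) replace("RWP")): buf='BTQRWP' cursor=6
After op 2 (home): buf='BTQRWP' cursor=0
After op 3 (right): buf='BTQRWP' cursor=1
After op 4 (home): buf='BTQRWP' cursor=0
After op 5 (backspace): buf='BTQRWP' cursor=0
After op 6 (backspace): buf='BTQRWP' cursor=0
After op 7 (insert('V')): buf='VBTQRWP' cursor=1
After op 8 (right): buf='VBTQRWP' cursor=2
After op 9 (select(2,6) replace("JN")): buf='VBJNP' cursor=4
After op 10 (left): buf='VBJNP' cursor=3

Answer: VBJNP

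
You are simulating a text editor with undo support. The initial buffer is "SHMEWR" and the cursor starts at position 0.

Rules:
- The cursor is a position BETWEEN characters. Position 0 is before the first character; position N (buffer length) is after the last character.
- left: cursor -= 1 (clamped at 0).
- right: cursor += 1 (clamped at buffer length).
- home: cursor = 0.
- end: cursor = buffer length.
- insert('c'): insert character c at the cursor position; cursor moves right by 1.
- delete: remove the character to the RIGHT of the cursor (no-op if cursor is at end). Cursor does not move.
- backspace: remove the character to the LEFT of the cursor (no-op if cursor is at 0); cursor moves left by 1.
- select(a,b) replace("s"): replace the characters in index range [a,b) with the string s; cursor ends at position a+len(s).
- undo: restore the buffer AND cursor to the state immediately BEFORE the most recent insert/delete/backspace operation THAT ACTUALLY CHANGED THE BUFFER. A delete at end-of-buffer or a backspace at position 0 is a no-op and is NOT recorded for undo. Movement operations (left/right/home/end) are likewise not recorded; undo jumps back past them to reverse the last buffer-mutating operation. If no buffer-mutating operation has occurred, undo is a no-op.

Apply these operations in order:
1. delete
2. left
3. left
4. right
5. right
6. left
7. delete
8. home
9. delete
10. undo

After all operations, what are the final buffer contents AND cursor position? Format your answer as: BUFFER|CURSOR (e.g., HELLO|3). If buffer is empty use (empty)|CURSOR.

Answer: HEWR|0

Derivation:
After op 1 (delete): buf='HMEWR' cursor=0
After op 2 (left): buf='HMEWR' cursor=0
After op 3 (left): buf='HMEWR' cursor=0
After op 4 (right): buf='HMEWR' cursor=1
After op 5 (right): buf='HMEWR' cursor=2
After op 6 (left): buf='HMEWR' cursor=1
After op 7 (delete): buf='HEWR' cursor=1
After op 8 (home): buf='HEWR' cursor=0
After op 9 (delete): buf='EWR' cursor=0
After op 10 (undo): buf='HEWR' cursor=0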